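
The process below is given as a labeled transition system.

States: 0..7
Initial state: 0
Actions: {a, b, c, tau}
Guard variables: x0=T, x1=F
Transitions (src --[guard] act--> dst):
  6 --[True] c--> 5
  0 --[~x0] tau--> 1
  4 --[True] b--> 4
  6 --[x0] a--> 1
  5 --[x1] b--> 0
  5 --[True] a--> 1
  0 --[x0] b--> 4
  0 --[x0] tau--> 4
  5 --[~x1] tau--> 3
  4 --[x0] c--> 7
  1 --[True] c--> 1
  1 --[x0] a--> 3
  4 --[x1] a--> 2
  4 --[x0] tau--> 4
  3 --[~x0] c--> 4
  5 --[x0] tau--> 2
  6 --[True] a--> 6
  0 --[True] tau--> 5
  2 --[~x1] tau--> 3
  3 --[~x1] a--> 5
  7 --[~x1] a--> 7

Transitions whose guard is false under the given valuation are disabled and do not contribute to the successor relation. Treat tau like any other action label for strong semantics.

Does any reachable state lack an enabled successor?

Answer: DEADLOCK-FREE

Analysis:
R = {0,1,2,3,4,5,7}
  0: b→4  tau→4  tau→5  [3 out]
  1: a→3  c→1  [2 out]
  2: tau→3  [1 out]
  3: a→5  [1 out]
  4: b→4  c→7  tau→4  [3 out]
  5: a→1  tau→2  tau→3  [3 out]
  7: a→7  [1 out]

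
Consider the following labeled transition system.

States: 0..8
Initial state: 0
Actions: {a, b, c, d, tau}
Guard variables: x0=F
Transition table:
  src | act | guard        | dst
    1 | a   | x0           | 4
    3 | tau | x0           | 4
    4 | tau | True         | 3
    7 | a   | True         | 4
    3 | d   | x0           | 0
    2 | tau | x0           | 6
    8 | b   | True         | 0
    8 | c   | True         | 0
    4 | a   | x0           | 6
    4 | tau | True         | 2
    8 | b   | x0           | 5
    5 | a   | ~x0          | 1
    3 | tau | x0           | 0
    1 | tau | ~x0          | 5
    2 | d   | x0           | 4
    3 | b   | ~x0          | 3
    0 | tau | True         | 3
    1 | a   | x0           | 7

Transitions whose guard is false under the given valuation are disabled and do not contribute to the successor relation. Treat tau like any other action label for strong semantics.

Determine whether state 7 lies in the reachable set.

Answer: UNREACHABLE

Trace:
After dropping false guards: 9 live edges.
depth 0: {0}
depth 1: {3}  cumulative {0,3}
Reach set: {0,3}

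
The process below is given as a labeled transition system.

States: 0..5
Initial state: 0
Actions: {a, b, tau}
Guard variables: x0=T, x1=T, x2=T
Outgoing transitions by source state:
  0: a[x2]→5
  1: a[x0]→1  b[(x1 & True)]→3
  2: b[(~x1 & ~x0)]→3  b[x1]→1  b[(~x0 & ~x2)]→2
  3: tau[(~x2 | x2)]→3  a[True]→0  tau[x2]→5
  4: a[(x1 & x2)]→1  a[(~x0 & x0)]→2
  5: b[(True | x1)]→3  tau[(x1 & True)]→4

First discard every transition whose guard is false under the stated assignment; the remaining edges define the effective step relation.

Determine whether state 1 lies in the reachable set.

Answer: REACHABLE

Working:
10 transition(s) survive guard evaluation.
L0 = {0}
L1 = {5}  now seen {0,5}
L2 = {3,4}  now seen {0,3,4,5}
L3 = {1}  now seen {0,1,3,4,5}
Reach set: {0,1,3,4,5}
trace reaching 1: a·tau·a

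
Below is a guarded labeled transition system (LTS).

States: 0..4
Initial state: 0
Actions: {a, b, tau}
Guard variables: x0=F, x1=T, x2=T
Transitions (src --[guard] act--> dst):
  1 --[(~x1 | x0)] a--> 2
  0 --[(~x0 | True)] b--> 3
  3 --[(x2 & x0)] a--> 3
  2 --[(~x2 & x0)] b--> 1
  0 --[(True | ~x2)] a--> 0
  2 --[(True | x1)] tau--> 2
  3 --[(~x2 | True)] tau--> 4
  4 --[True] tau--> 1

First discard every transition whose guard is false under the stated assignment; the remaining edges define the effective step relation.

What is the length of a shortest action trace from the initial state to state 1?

Breadth-first toward 1:
  Layer 0: {0}
  Layer 1: {3}
  Layer 2: {4}
  Layer 3: {1}
1 enters at depth 3; path b·tau·tau

Answer: 3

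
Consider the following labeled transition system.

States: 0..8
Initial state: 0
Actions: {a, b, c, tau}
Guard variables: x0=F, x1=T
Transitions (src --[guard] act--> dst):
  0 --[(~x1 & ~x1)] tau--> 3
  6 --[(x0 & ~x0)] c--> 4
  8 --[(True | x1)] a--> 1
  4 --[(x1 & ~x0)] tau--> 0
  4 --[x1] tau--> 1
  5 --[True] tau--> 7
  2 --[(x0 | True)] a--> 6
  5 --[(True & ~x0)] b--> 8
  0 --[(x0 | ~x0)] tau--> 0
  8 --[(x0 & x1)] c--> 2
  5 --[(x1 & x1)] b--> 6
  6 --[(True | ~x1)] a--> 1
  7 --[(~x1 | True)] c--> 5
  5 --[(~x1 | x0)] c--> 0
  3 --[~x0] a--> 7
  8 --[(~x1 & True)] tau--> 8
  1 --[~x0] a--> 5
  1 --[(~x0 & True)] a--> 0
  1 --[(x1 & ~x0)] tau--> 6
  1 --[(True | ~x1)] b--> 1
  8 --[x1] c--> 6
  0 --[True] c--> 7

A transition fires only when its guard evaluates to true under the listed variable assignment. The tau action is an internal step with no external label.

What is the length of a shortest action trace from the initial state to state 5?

Breadth-first toward 5:
  depth 0: {0}
  depth 1: {7}
  depth 2: {5}
depth(5)=2, e.g. c·c

Answer: 2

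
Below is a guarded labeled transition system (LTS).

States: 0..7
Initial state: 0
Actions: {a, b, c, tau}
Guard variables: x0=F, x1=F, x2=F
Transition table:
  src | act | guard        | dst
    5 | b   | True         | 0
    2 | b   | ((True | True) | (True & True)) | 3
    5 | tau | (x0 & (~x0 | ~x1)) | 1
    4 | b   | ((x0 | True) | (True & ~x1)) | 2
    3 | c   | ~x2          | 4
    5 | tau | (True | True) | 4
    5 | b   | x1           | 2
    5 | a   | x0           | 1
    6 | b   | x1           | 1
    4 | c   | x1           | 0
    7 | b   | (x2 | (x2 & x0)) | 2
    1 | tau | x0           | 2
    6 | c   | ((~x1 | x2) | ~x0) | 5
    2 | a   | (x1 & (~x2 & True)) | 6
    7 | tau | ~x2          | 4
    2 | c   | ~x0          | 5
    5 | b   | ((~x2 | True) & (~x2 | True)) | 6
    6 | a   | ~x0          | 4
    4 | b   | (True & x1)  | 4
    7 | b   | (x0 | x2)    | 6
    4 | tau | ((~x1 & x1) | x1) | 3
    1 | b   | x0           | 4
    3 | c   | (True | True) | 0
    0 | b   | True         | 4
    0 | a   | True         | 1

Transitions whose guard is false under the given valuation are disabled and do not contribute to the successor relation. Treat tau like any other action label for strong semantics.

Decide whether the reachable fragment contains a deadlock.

Answer: DEADLOCK at state 1

Working:
Reach set: {0,1,2,3,4,5,6}
  0: a→1  b→4  [deg 2]
  1: ∅  [deadlock]
  2: b→3  c→5  [deg 2]
  3: c→0  c→4  [deg 2]
  4: b→2  [deg 1]
  5: b→0  b→6  tau→4  [deg 3]
  6: a→4  c→5  [deg 2]
witness 1: a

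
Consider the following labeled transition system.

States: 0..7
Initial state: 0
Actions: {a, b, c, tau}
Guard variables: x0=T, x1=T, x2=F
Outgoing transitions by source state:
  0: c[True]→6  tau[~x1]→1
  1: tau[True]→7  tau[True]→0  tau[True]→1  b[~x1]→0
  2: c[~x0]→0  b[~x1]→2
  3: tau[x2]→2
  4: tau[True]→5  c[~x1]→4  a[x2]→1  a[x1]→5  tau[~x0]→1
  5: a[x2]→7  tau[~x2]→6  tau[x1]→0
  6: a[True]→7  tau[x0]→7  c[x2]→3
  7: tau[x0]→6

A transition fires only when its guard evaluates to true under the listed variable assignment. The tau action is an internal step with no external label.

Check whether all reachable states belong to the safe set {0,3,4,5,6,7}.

Safe = {0,3,4,5,6,7}
Reachable = {0,6,7}
  0: ok
  6: ok
  7: ok

Answer: INVARIANT HOLDS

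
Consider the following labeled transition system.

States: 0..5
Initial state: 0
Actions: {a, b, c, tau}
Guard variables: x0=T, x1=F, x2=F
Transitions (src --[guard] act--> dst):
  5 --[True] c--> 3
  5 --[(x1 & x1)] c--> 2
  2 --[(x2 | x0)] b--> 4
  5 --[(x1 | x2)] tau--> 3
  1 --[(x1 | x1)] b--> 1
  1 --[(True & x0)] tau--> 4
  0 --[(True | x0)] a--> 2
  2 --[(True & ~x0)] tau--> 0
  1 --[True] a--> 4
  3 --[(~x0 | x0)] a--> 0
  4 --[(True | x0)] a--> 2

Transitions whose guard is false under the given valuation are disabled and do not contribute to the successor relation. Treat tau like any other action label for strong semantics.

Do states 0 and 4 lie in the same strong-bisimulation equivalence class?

Bisimulation quotient by refinement:
  π0 = {{0,1,2,3,4,5}}
  π1 = {{0,3,4},{1},{2},{5}}
  π2 = {{0,4},{1},{2},{3},{5}}
5 equivalence class(es) (converged in 3)
class of 0: {0,4}; class of 4: {0,4}

Answer: BISIMILAR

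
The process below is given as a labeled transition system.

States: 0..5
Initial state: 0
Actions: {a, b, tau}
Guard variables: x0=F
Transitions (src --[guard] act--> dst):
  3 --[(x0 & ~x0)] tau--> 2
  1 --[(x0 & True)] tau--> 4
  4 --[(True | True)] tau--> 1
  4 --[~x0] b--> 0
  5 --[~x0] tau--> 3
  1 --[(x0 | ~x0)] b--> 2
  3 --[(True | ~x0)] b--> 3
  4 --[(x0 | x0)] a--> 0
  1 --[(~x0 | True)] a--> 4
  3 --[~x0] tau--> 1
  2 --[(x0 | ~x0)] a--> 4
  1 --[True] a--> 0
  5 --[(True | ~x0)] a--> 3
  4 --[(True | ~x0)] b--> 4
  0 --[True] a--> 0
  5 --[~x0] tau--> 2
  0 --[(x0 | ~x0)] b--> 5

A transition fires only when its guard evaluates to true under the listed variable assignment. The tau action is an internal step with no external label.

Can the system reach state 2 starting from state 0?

After dropping false guards: 14 live edges.
L0 = {0}
L1 = {5}  total {0,5}
L2 = {2,3}  total {0,2,3,5}
L3 = {1,4}  total {0,1,2,3,4,5}
R = {0,1,2,3,4,5}
witness 2: b·tau

Answer: REACHABLE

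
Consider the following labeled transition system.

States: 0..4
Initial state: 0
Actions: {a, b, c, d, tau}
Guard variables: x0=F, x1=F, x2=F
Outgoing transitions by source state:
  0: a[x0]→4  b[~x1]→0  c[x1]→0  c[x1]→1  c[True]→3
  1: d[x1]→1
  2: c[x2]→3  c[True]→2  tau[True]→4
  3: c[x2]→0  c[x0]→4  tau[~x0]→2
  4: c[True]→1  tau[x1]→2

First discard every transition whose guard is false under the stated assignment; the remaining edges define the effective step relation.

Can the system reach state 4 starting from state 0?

Guard filter leaves 6 enabled edge(s).
L0 = {0}
L1 = {3}  total {0,3}
L2 = {2}  total {0,2,3}
L3 = {4}  total {0,2,3,4}
L4 = {1}  total {0,1,2,3,4}
Reachable = {0,1,2,3,4}
Path to 4: c·tau·tau

Answer: REACHABLE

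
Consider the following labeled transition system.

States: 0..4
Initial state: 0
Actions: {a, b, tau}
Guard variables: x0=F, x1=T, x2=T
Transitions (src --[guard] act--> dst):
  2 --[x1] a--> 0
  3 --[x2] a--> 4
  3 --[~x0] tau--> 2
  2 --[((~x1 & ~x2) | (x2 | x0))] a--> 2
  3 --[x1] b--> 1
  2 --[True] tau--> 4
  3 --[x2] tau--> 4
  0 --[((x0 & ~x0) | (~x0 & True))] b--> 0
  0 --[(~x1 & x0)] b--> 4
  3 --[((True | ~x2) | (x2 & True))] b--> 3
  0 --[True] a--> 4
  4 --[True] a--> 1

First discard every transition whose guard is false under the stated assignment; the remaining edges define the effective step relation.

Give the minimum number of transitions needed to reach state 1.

Breadth-first toward 1:
  Layer 0: {0}
  Layer 1: {4}
  Layer 2: {1}
1 enters at depth 2; path a·a

Answer: 2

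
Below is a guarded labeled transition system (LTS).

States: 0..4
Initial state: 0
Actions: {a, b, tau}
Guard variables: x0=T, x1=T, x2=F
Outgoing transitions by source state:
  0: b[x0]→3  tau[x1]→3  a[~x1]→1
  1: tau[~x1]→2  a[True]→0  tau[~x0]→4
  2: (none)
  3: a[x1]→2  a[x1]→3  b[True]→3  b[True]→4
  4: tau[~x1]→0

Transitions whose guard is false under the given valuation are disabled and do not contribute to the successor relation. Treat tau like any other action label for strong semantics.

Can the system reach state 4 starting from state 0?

Answer: REACHABLE

Analysis:
7 transition(s) survive guard evaluation.
Layer 0: {0}
Layer 1: {3}  now seen {0,3}
Layer 2: {2,4}  now seen {0,2,3,4}
Reachable = {0,2,3,4}
witness 4: b·b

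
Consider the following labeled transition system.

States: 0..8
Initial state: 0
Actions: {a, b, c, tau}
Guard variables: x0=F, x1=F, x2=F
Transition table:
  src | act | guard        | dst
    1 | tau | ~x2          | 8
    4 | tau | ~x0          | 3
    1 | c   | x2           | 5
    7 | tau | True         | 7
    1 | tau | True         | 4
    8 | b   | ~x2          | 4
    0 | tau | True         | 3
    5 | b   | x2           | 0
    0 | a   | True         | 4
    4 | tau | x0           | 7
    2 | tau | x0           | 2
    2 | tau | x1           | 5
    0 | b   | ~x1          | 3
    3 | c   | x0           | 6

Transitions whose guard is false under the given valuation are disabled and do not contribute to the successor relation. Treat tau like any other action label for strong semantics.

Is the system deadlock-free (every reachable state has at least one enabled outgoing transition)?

Answer: DEADLOCK at state 3

Analysis:
Reach set: {0,3,4}
  0: a→4  b→3  tau→3  [3 exit(s)]
  3: ∅  [STUCK]
  4: tau→3  [1 exit(s)]
trace reaching 3: tau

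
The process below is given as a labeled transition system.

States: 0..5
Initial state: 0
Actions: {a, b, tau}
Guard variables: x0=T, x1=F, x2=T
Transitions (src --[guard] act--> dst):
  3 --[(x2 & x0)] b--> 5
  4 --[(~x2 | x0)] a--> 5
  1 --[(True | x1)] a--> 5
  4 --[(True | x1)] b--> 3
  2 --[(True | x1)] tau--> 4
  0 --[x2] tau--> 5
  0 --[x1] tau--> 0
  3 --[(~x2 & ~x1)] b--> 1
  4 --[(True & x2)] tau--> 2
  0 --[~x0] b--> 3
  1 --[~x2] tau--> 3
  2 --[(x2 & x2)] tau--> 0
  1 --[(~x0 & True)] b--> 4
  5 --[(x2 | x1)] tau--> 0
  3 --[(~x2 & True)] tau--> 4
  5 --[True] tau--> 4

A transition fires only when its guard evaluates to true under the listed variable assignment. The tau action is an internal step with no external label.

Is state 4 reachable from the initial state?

Answer: REACHABLE

Analysis:
Guard filter leaves 10 enabled edge(s).
L0 = {0}
L1 = {5}  total {0,5}
L2 = {4}  total {0,4,5}
L3 = {2,3}  total {0,2,3,4,5}
R = {0,2,3,4,5}
trace reaching 4: tau·tau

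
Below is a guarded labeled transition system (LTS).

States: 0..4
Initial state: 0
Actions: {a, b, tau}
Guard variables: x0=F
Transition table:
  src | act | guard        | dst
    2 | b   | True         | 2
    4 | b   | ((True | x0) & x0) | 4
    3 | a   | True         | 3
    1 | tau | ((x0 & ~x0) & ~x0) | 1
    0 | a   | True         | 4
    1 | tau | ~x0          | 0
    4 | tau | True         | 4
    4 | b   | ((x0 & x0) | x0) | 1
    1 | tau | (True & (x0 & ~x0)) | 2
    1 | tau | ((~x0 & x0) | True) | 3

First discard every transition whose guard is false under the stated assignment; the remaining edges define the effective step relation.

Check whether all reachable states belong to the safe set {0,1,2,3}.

Safe = {0,1,2,3}
R = {0,4}
  0: ok
  4: VIOLATES
reach 4 via a — violates

Answer: INVARIANT VIOLATED at state 4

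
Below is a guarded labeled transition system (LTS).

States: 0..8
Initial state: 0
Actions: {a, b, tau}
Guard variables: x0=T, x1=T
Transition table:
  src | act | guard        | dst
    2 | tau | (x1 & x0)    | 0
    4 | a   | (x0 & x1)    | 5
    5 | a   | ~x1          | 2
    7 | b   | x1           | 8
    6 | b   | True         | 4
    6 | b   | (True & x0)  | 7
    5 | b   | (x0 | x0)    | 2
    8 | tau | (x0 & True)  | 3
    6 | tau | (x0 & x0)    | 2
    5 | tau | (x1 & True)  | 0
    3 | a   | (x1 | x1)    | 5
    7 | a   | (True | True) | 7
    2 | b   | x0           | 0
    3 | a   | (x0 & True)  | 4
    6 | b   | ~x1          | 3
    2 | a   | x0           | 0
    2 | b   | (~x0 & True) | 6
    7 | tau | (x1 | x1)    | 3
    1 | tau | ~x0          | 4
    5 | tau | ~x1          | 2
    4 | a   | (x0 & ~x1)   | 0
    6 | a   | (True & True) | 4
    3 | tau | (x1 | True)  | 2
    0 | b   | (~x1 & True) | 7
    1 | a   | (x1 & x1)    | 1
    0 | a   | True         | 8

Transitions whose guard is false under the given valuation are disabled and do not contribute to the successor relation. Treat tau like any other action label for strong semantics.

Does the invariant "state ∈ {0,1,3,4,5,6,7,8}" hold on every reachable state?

Safe = {0,1,3,4,5,6,7,8}
Reachable = {0,2,3,4,5,8}
  0: ✓
  2: VIOLATES
  3: ✓
  4: ✓
  5: ✓
  8: ✓
witness against invariant: a·tau·tau → 2

Answer: INVARIANT VIOLATED at state 2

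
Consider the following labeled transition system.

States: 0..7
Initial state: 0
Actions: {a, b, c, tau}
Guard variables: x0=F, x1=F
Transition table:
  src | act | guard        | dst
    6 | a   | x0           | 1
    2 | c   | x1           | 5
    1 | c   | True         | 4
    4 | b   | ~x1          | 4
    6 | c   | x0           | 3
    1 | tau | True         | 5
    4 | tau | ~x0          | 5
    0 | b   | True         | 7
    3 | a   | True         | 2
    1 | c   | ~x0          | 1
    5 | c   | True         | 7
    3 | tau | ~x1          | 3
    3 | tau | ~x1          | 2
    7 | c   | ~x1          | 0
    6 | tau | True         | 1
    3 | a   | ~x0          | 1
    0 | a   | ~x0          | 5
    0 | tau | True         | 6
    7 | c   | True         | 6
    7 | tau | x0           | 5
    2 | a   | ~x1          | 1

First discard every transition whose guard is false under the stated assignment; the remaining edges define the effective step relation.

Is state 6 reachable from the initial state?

After dropping false guards: 17 live edges.
Layer 0: {0}
Layer 1: {5,6,7}  now seen {0,5,6,7}
Layer 2: {1}  now seen {0,1,5,6,7}
Layer 3: {4}  now seen {0,1,4,5,6,7}
Reach set: {0,1,4,5,6,7}
Path to 6: tau

Answer: REACHABLE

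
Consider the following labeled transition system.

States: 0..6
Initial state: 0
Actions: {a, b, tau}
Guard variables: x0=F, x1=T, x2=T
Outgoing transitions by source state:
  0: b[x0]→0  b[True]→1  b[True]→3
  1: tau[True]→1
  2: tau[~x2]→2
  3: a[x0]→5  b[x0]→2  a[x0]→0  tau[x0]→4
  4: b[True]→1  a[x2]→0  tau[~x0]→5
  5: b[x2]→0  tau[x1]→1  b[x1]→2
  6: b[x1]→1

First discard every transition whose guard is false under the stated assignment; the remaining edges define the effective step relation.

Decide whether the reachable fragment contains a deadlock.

Answer: DEADLOCK at state 3

Working:
Reachable = {0,1,3}
  0: b→1  b→3  [deg 2]
  1: tau→1  [deg 1]
  3: ∅  [STUCK]
witness 3: b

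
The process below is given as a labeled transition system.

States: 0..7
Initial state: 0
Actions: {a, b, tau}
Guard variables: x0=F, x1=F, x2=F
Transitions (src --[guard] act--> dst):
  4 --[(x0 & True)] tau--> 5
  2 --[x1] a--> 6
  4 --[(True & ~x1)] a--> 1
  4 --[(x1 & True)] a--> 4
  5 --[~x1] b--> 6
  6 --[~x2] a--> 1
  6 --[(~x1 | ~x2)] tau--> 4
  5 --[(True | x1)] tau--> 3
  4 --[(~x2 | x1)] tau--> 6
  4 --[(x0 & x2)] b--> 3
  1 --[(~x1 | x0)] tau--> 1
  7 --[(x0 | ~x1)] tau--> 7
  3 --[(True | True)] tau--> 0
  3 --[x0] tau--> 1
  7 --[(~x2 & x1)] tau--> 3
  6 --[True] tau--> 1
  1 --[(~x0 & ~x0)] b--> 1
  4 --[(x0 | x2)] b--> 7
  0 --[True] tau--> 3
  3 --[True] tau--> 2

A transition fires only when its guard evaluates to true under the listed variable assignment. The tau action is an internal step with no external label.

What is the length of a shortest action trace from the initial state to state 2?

Answer: 2

Working:
Breadth-first toward 2:
  Layer 0: {0}
  Layer 1: {3}
  Layer 2: {2}
depth(2)=2, e.g. tau·tau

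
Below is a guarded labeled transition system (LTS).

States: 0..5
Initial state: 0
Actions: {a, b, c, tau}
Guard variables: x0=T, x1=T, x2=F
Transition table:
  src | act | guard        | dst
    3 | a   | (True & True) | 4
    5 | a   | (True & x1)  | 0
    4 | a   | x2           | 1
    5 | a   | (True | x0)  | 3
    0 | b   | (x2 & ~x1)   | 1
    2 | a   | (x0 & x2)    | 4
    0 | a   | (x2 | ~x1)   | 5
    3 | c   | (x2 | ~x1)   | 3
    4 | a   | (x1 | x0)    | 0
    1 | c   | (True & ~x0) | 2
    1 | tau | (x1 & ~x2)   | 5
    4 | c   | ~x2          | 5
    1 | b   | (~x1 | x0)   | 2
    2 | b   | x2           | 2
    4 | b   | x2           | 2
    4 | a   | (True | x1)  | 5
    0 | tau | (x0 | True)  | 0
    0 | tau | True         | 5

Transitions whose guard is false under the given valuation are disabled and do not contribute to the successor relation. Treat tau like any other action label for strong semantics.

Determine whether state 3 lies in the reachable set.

Answer: REACHABLE

Trace:
10 transition(s) survive guard evaluation.
depth 0: {0}
depth 1: {5}  now seen {0,5}
depth 2: {3}  now seen {0,3,5}
depth 3: {4}  now seen {0,3,4,5}
R = {0,3,4,5}
trace reaching 3: tau·a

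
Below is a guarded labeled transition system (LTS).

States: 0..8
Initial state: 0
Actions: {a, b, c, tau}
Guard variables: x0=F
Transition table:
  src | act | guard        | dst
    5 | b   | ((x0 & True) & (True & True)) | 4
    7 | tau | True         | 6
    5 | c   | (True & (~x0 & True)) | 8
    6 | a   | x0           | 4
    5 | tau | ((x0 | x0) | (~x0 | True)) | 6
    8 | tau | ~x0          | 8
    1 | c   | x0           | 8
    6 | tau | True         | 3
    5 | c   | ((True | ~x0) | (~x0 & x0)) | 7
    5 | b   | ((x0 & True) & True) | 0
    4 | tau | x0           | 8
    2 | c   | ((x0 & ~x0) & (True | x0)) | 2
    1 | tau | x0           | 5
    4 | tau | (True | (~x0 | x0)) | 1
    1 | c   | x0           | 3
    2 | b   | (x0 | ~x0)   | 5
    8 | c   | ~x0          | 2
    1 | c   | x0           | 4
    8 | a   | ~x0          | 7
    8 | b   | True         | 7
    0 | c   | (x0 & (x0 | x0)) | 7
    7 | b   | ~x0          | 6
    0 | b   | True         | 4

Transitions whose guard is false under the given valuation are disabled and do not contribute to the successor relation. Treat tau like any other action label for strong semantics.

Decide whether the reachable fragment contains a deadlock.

R = {0,1,4}
  0: b→4  [deg 1]
  1: ∅  [STUCK]
  4: tau→1  [deg 1]
Path to 1: b·tau

Answer: DEADLOCK at state 1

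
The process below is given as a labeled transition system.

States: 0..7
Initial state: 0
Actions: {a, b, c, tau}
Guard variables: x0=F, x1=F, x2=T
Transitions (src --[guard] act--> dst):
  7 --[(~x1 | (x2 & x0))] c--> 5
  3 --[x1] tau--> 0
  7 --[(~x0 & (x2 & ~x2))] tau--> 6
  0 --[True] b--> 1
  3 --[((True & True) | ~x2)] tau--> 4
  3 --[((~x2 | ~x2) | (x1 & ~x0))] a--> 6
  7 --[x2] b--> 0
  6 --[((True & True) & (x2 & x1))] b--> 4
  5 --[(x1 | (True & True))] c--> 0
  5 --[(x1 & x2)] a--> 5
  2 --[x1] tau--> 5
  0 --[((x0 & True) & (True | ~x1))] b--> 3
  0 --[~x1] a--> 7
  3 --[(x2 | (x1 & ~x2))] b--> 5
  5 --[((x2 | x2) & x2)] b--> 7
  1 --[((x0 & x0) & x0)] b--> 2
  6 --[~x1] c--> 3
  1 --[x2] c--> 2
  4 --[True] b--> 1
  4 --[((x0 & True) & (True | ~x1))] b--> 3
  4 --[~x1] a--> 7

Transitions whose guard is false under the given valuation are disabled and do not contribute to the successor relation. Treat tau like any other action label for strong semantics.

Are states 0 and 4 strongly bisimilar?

Compute ~ classes (split until stable):
  P[0] = {{0,1,2,3,4,5,6,7}}
  P[1] = {{0,4},{1,6},{2},{3},{5,7}}
  P[2] = {{0,4},{1},{2},{3},{5},{6},{7}}
Fixed point at round 3; 7 class(es).
[0]={0,4}  [4]={0,4}

Answer: BISIMILAR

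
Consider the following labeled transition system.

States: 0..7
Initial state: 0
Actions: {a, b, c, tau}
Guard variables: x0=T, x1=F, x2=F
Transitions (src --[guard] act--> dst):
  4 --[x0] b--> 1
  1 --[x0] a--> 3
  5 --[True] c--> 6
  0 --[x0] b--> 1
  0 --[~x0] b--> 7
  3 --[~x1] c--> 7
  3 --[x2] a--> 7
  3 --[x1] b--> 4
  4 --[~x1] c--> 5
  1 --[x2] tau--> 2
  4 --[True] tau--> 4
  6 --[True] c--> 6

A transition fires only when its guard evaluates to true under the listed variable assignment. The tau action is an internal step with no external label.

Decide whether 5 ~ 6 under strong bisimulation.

Answer: BISIMILAR

Working:
Refine partition for ~:
  π0 = {{0,1,2,3,4,5,6,7}}
  π1 = {{0},{1},{2,7},{3,5,6},{4}}
  π2 = {{0},{1},{2,7},{3},{4},{5,6}}
Fixed point at round 3; 6 class(es).
class of 5: {5,6}; class of 6: {5,6}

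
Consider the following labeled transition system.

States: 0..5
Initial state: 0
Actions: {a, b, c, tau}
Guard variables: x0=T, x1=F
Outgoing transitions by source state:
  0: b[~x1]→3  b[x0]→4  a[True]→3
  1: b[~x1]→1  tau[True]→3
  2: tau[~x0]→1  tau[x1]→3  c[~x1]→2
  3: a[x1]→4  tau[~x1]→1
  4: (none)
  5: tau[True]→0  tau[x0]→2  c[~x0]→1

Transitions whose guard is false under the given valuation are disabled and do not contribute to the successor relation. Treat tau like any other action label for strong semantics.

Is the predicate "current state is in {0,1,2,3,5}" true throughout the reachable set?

Answer: INVARIANT VIOLATED at state 4

Analysis:
Safe = {0,1,2,3,5}
Reach set: {0,1,3,4}
  0: ok
  1: ok
  3: ok
  4: outside
reach 4 via b — violates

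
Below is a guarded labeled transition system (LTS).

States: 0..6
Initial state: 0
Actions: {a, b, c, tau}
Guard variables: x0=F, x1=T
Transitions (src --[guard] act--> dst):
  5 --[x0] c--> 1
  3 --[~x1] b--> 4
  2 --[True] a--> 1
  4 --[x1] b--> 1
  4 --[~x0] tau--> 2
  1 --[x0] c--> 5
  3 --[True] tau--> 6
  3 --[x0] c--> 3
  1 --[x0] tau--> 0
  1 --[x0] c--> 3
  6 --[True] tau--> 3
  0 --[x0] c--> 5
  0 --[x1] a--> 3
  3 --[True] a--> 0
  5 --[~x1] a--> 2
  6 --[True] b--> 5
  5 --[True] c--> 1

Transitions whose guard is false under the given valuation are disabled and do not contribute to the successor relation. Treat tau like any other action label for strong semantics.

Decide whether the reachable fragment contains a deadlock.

Answer: DEADLOCK at state 1

Analysis:
Reach set: {0,1,3,5,6}
  0: a→3  [deg 1]
  1: ∅  [STUCK]
  3: a→0  tau→6  [deg 2]
  5: c→1  [deg 1]
  6: b→5  tau→3  [deg 2]
witness 1: a·tau·b·c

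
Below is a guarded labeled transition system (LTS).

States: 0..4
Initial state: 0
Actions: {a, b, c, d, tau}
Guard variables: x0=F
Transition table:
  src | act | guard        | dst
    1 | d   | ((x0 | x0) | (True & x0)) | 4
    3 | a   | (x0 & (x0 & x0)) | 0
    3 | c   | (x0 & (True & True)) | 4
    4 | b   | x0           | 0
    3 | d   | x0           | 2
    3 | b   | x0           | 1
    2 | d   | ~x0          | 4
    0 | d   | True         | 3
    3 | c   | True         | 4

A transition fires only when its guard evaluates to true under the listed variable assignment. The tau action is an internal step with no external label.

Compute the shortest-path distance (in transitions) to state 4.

Layered search for 4:
  L0 = {0}
  L1 = {3}
  L2 = {4}
first hit 4 at d=2 via d·c

Answer: 2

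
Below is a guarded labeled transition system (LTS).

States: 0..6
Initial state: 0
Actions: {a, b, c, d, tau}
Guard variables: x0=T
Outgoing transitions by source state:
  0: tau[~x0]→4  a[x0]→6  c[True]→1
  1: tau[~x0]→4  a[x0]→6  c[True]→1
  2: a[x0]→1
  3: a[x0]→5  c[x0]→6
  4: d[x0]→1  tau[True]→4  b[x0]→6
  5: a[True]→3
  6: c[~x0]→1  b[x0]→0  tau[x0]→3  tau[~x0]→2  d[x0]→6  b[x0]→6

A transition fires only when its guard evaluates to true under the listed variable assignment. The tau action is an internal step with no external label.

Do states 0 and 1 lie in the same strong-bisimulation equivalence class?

Refine partition for ~:
  π0 = {{0,1,2,3,4,5,6}}
  π1 = {{0,1,3},{2,5},{4,6}}
  π2 = {{0,1},{2,5},{3},{4},{6}}
  π3 = {{0,1},{2},{3},{4},{5},{6}}
stable after 4 split(s): 6 block(s)
[0]={0,1}  [1]={0,1}

Answer: BISIMILAR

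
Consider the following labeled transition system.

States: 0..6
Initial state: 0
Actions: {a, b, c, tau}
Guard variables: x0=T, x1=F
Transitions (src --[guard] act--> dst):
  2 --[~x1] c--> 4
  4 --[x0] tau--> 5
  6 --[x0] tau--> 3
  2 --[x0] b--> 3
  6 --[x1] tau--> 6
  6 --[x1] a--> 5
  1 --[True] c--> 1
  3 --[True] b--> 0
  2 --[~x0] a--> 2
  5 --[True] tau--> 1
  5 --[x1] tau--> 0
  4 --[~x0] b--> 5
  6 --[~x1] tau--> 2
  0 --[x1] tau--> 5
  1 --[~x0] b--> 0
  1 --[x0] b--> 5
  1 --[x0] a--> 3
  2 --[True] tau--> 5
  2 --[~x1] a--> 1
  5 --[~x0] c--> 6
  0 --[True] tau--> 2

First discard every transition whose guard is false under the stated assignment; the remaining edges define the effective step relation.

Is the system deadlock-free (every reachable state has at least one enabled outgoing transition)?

Answer: DEADLOCK-FREE

Working:
Reachable = {0,1,2,3,4,5}
  0: tau→2  [1 exit(s)]
  1: a→3  b→5  c→1  [3 exit(s)]
  2: a→1  b→3  c→4  tau→5  [4 exit(s)]
  3: b→0  [1 exit(s)]
  4: tau→5  [1 exit(s)]
  5: tau→1  [1 exit(s)]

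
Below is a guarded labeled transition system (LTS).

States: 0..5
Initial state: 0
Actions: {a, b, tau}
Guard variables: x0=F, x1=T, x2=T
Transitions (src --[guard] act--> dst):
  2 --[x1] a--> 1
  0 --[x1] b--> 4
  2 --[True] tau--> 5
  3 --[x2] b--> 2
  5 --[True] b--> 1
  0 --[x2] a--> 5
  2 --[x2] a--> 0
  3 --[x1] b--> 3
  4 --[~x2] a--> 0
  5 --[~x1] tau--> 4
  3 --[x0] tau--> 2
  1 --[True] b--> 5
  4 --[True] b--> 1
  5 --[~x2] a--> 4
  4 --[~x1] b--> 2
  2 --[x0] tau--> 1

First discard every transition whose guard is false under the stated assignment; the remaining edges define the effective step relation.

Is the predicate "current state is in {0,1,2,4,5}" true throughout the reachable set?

Answer: INVARIANT HOLDS

Analysis:
Inv-set: {0,1,2,4,5}
R = {0,1,4,5}
  0: ✓
  1: ✓
  4: ✓
  5: ✓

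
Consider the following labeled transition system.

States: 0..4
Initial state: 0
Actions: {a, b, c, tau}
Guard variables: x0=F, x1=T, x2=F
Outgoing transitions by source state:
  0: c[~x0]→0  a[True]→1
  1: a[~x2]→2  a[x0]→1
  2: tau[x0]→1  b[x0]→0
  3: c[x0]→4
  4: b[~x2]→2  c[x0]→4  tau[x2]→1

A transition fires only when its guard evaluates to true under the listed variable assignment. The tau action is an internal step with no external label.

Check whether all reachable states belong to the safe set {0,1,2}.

Safe = {0,1,2}
Reach set: {0,1,2}
  0: ok
  1: ok
  2: ok

Answer: INVARIANT HOLDS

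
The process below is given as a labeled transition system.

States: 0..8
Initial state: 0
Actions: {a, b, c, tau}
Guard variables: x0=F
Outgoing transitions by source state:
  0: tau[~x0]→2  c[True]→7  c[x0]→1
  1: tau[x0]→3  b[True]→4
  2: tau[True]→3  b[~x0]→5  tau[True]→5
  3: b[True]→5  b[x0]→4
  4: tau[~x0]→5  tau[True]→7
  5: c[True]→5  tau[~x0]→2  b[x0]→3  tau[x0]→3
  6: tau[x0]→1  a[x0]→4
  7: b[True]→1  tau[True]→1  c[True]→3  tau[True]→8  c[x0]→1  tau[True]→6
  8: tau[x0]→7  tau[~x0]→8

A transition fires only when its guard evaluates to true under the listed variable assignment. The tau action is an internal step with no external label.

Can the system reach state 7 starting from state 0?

Answer: REACHABLE

Trace:
Guard filter leaves 17 enabled edge(s).
depth 0: {0}
depth 1: {2,7}  now seen {0,2,7}
depth 2: {1,3,5,6,8}  now seen {0,1,2,3,5,6,7,8}
depth 3: {4}  now seen {0,1,2,3,4,5,6,7,8}
R = {0,1,2,3,4,5,6,7,8}
trace reaching 7: c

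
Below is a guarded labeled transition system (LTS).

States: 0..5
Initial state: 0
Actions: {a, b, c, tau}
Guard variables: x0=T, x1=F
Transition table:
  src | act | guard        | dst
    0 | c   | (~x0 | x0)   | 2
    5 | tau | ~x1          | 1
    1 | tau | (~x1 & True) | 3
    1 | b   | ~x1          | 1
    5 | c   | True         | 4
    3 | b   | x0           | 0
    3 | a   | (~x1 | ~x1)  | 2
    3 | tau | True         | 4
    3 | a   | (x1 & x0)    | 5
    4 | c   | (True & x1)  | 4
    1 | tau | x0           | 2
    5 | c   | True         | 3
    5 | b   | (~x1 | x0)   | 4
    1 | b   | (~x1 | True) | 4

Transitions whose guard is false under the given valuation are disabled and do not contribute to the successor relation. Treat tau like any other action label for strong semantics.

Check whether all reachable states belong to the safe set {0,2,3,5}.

Inv-set: {0,2,3,5}
Reachable = {0,2}
  0: ok
  2: ok

Answer: INVARIANT HOLDS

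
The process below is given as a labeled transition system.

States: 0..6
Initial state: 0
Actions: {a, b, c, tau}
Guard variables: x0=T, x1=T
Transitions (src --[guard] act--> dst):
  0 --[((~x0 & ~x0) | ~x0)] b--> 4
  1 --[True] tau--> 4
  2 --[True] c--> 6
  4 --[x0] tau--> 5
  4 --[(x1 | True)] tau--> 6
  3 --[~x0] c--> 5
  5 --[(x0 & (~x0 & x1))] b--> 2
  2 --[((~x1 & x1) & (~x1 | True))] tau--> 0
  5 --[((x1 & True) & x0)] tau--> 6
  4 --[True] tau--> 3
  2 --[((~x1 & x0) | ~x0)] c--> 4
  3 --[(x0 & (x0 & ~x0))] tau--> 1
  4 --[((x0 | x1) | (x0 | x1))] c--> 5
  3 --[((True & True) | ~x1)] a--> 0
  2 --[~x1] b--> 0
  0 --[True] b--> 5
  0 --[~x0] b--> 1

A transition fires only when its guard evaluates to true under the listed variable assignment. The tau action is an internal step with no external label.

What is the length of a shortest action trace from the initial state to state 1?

Layered search for 1:
  L0 = {0}
  L1 = {5}
  L2 = {6}
1 never appears.

Answer: UNREACHABLE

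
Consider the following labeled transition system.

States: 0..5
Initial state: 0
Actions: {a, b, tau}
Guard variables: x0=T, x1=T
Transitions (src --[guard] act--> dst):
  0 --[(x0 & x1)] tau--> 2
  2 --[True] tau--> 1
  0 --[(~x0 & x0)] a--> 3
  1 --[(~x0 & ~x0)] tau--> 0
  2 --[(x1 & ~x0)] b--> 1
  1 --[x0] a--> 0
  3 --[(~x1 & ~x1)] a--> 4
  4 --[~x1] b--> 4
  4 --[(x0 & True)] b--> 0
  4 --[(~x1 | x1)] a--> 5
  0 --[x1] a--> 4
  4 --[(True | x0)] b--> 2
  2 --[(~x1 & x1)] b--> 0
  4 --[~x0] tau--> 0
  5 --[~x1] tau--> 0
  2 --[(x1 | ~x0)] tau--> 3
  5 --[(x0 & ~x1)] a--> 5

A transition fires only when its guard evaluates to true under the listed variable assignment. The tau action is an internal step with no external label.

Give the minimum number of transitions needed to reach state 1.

Breadth-first toward 1:
  depth 0: {0}
  depth 1: {2,4}
  depth 2: {1,3,5}
1 enters at depth 2; path tau·tau

Answer: 2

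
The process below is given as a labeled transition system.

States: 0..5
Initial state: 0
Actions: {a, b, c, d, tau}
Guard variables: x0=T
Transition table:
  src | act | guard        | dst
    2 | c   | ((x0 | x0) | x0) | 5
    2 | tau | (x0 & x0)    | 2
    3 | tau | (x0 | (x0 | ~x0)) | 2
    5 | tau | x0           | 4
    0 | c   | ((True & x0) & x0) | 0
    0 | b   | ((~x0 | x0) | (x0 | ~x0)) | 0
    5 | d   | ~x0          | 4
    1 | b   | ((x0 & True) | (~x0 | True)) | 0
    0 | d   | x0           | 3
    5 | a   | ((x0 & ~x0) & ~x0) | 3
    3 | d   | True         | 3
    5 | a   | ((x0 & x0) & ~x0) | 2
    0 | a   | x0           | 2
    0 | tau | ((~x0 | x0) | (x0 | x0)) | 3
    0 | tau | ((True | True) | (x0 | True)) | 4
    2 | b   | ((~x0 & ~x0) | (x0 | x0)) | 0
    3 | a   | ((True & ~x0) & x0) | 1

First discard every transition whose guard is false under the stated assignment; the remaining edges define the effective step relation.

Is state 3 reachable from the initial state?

Answer: REACHABLE

Analysis:
Guard filter leaves 13 enabled edge(s).
L0 = {0}
L1 = {2,3,4}  total {0,2,3,4}
L2 = {5}  total {0,2,3,4,5}
R = {0,2,3,4,5}
witness 3: d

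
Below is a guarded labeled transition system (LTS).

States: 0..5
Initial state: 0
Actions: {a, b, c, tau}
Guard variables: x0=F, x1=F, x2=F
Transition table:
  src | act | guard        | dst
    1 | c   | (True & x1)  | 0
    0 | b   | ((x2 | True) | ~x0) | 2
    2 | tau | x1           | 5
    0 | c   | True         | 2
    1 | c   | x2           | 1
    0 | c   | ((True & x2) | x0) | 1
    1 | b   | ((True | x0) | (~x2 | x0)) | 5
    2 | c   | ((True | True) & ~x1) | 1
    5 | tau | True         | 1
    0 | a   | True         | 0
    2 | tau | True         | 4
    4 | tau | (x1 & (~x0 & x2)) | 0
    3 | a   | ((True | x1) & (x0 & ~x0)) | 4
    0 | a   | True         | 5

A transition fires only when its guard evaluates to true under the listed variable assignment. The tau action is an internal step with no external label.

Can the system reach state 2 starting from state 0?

After dropping false guards: 8 live edges.
L0 = {0}
L1 = {2,5}  cumulative {0,2,5}
L2 = {1,4}  cumulative {0,1,2,4,5}
R = {0,1,2,4,5}
Path to 2: b

Answer: REACHABLE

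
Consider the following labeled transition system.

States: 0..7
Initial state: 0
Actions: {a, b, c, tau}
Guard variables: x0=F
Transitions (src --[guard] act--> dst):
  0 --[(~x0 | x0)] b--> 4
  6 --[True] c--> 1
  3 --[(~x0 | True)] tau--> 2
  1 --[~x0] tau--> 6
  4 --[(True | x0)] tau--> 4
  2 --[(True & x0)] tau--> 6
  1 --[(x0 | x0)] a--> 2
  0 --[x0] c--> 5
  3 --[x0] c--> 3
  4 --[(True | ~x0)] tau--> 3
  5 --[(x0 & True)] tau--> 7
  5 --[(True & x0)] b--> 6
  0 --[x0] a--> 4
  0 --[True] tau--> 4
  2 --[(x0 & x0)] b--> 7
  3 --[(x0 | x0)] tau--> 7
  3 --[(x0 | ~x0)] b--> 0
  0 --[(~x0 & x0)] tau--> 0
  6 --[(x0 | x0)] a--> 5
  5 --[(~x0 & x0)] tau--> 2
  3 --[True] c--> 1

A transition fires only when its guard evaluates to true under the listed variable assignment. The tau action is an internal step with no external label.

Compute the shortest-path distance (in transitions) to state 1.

Answer: 3

Trace:
Breadth-first toward 1:
  L0 = {0}
  L1 = {4}
  L2 = {3}
  L3 = {1,2}
depth(1)=3, e.g. b·tau·c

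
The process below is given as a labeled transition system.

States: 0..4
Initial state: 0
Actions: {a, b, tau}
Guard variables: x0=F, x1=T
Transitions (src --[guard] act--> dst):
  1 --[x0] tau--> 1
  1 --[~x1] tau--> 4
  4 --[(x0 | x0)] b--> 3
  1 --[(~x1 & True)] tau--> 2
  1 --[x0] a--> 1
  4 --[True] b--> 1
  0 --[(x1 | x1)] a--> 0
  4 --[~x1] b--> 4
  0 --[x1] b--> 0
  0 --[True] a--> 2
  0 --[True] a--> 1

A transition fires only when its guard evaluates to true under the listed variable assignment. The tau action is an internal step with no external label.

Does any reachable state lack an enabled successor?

Answer: DEADLOCK at state 1

Working:
Reach set: {0,1,2}
  0: a→0  a→1  a→2  b→0  [deg 4]
  1: ∅  [no exit]
  2: ∅  [no exit]
witness 1: a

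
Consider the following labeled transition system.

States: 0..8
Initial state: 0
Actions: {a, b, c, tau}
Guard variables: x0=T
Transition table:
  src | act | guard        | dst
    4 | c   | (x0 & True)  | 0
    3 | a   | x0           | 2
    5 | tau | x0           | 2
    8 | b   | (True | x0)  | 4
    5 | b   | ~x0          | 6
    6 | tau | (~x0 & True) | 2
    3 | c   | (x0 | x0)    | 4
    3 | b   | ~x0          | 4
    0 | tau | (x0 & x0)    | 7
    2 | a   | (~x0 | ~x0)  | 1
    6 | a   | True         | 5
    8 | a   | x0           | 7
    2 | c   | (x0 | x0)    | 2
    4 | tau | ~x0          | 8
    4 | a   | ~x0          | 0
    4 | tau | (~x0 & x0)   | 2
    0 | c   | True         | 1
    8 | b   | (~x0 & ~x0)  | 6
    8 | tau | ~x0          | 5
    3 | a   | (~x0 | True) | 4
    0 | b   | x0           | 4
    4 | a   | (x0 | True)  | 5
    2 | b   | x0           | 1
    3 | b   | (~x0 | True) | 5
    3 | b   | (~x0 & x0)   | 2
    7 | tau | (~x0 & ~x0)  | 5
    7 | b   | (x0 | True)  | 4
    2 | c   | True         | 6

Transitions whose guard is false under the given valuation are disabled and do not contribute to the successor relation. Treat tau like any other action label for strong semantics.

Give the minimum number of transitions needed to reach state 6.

Answer: 4

Trace:
BFS to 6:
  Layer 0: {0}
  Layer 1: {1,4,7}
  Layer 2: {5}
  Layer 3: {2}
  Layer 4: {6}
first hit 6 at d=4 via b·a·tau·c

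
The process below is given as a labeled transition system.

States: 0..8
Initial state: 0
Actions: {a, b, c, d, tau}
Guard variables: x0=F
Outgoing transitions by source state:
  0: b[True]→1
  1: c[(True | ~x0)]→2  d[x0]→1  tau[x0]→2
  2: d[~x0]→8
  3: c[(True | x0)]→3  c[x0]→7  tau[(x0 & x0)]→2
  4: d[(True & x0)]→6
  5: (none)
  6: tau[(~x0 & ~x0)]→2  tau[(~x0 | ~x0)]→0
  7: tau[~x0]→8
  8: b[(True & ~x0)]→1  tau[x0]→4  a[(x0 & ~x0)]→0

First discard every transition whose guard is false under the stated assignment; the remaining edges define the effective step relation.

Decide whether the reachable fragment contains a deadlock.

Answer: DEADLOCK-FREE

Trace:
R = {0,1,2,8}
  0: b→1  [1 out]
  1: c→2  [1 out]
  2: d→8  [1 out]
  8: b→1  [1 out]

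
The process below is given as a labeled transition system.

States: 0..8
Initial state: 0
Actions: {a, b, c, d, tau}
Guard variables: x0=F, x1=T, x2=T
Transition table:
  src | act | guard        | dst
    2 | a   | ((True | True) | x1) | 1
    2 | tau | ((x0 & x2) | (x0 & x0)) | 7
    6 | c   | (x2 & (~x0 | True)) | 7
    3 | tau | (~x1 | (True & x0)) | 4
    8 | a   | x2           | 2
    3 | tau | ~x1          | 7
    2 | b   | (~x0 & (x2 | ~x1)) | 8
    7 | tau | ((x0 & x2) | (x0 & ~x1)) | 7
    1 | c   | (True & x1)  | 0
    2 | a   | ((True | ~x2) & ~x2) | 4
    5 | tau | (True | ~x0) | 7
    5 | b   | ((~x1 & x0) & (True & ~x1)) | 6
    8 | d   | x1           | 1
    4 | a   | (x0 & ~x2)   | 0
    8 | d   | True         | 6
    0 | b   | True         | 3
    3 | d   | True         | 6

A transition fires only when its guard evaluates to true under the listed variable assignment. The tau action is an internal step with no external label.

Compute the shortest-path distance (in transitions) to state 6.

Answer: 2

Analysis:
Breadth-first toward 6:
  L0 = {0}
  L1 = {3}
  L2 = {6}
depth(6)=2, e.g. b·d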